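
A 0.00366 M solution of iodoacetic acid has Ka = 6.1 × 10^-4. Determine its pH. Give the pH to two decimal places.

ICH2COOH ⇌ ICH2COO- + H+
Ka = [H+]²/(0.00366 − [H+]) = 6.1 × 10^-4
Here C₀/Ka ≈ 6, so the small-[H+] approximation fails. Use the quadratic:
[H+] = [−0.00061 + √(0.00061² + 8.93e-06)]/2 = 1.22 × 10^-3 M
pH = −log[H+] = −log(1.22 × 10^-3) = 2.91

pH = 2.91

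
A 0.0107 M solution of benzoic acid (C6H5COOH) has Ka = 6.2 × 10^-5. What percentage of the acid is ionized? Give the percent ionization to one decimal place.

C6H5COOH ⇌ C6H5COO- + H+; let x = [H+] at equilibrium.
Solve x² + 6.2e-05x − 6.63e-07 = 0 → x = 7.84 × 10^-4 M
Fraction ionized = 7.84 × 10^-4 / 0.0107 = 0.0733 → 7.3%

7.3%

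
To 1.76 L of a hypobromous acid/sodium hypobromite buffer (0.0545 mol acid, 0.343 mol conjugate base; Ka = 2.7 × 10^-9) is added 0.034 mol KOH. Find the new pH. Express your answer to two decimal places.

pH = 9.83

After neutralization: n(HOBr) = 0.0205 mol, n(OBr-) = 0.377 mol.
pKa = −log(2.7 × 10^-9) = 8.569
pH = pKa + log([A⁻]/[HA]) = 8.569 + log(0.377/0.0205) = 8.569 +1.265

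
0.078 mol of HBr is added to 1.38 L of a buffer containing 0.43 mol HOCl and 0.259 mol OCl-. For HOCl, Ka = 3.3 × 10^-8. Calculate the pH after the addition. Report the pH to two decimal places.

pH = 7.03

Added H+ converts OCl- to HOCl: HOCl → 0.508 mol, OCl- → 0.181 mol.
pKa = −log(3.3 × 10^-8) = 7.481
pH = pKa + log(n_OCl-/n_HOCl) = 7.481 + log(0.181/0.508) = 7.481 + (-0.448)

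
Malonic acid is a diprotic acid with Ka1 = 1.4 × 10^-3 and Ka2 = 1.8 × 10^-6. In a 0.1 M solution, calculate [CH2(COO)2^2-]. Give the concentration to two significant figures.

First ionization gives [H+] ≈ [CH2(COOH)COO-] = 1.12 × 10^-2 M.
Second step: Ka2 = [H+][CH2(COO)2^2-]/[CH2(COOH)COO-] ≈ [CH2(COO)2^2-] (since [H+] ≈ [CH2(COOH)COO-]).
So [CH2(COO)2^2-] ≈ Ka2.

1.8 × 10^-6 M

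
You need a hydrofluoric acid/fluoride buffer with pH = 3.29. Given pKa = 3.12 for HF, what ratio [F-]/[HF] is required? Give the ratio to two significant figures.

ratio = 1.5

pH = pKa + log(r) ⇒ log(r) = 3.29 − 3.12 = +0.17
r = [F-]/[HF] = 10^(+0.17) = 1.48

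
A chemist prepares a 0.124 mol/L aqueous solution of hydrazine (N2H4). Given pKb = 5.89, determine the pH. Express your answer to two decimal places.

pH = 10.60

N2H4 + H2O ⇌ N2H5+ + OH-
Kb = 10^(−5.89) = 1.29 × 10^-6
Kb = [OH-]²/(0.124 − [OH-]) = 1.29 × 10^-6
Since Kb ≪ C₀, [OH-] ≈ √(Kb·C₀) = 4.00 × 10^-4 M.
([OH-]/C₀ = 0.32% < 5%, so the approximation holds.)
pOH = 3.40, so pH = 14.00 − pOH = 10.60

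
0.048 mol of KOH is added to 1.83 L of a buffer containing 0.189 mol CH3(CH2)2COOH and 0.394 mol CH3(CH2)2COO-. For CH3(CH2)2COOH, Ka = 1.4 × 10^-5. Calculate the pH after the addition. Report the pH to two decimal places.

pH = 5.35

After neutralization: n(CH3(CH2)2COOH) = 0.141 mol, n(CH3(CH2)2COO-) = 0.442 mol.
pKa = −log(1.4 × 10^-5) = 4.854
pH = pKa + log(n_CH3(CH2)2COO-/n_CH3(CH2)2COOH) = 4.854 + log(0.442/0.141) = 4.854 + (+0.496)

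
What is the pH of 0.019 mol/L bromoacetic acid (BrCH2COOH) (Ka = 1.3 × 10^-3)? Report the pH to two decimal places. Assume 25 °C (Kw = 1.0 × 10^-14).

pH = 2.36

BrCH2COOH ⇌ BrCH2COO- + H+
From the ICE table, Ka = [H+]²/(0.019 − [H+]) = 1.3 × 10^-3.
The 5% rule fails; solving [H+]² + Ka·[H+] − Ka·C₀ = 0 exactly:
[H+] = [−0.0013 + √(0.0013² + 9.88e-05)]/2 = 4.36 × 10^-3 M
pH = −log(4.36 × 10^-3) = 2.36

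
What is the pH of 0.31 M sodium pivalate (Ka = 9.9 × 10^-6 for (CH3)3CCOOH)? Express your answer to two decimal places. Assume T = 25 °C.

(CH3)3CCOO- is the conjugate base of the weak acid (CH3)3CCOOH.
Kb = Kw/Ka = 1.0×10^-14 / 9.9 × 10^-6 = 1.01 × 10^-9
Kb = [OH-]²/(0.31 − [OH-]) = 1.01 × 10^-9
Assume [OH-] ≪ 0.31: [OH-] ≈ √(1.01 × 10^-9 × 0.31) = 1.77 × 10^-5 M
pOH = 4.75, so pH = 14.00 − pOH = 9.25

pH = 9.25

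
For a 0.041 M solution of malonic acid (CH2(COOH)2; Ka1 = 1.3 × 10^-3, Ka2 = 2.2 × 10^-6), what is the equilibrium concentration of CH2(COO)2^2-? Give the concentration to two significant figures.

First ionization gives [H+] ≈ [CH2(COOH)COO-] = 6.68 × 10^-3 M.
Second step: Ka2 = [H+][CH2(COO)2^2-]/[CH2(COOH)COO-] ≈ [CH2(COO)2^2-] (since [H+] ≈ [CH2(COOH)COO-]).
So [CH2(COO)2^2-] ≈ Ka2.

2.2 × 10^-6 M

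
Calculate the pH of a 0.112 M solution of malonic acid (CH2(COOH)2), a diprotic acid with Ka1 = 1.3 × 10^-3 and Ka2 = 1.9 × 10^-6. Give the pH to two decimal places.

Since Ka1 ≫ Ka2, the first ionization dominates [H+].
Ka1 = x²/(0.112 − x) = 1.3 × 10^-3
Solving the quadratic: x = (−Ka1 + √(Ka1² + 4·Ka1·C₀))/2 = 1.14 × 10^-2 M
pH = −log(1.14 × 10^-2) = 1.94

pH = 1.94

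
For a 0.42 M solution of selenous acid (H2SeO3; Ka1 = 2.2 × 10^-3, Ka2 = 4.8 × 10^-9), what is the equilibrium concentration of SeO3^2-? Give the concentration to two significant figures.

First ionization gives [H+] ≈ [HSeO3-] = 2.93 × 10^-2 M.
Second step: Ka2 = [H+][SeO3^2-]/[HSeO3-] ≈ [SeO3^2-] (since [H+] ≈ [HSeO3-]).
So [SeO3^2-] ≈ Ka2.

4.8 × 10^-9 M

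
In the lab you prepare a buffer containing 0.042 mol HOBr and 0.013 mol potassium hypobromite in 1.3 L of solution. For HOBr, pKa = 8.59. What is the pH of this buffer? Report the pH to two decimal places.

pH = 8.08

pH = pKa + log([A⁻]/[HA]) = 8.59 + log(0.013/0.042)
pH = 8.59 + (-0.509) = 8.08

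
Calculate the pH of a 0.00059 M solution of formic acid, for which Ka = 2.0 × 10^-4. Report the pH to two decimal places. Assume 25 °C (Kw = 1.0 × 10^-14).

pH = 3.59

HCOOH ⇌ HCOO- + H+
Let x = [H+] at equilibrium. Ka = x²/(0.00059 − x).
The 5% rule fails; solving x² + Ka·x − Ka·C₀ = 0 exactly:
x = (−Ka + √(Ka² + 4·Ka·C₀))/2 = 2.58 × 10^-4 M
pH = −log[H+] = −log(2.58 × 10^-4) = 3.59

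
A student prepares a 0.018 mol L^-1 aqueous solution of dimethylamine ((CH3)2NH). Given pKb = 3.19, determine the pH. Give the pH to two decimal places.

(CH3)2NH + H2O ⇌ (CH3)2NH2+ + OH-
Kb = 10^(−3.19) = 6.46 × 10^-4
Kb = [OH-]²/(0.018 − [OH-]) = 6.46 × 10^-4
[OH-] is not negligible relative to C₀; solve [OH-]² + 0.000646·[OH-] − 1.16e-05 = 0.
[OH-] = [−0.000646 + √(0.000646² + 4.65e-05)]/2 = 3.10 × 10^-3 M
pOH = −log(3.10 × 10^-3) = 2.51; pH = 14.00 − 2.51 = 11.49

pH = 11.49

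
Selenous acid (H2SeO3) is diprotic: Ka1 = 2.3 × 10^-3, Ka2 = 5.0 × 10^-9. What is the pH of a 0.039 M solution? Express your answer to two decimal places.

pH = 2.08

Ka1 ≫ Ka2, so treat the first dissociation as the only significant source of H+.
Ka1 = x²/(0.039 − x) = 2.3 × 10^-3
Solving the quadratic: x = (−Ka1 + √(Ka1² + 4·Ka1·C₀))/2 = 8.39 × 10^-3 M
pH = −log(8.39 × 10^-3) = 2.08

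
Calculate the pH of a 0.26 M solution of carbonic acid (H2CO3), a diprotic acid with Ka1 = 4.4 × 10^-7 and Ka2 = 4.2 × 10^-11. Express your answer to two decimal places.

pH = 3.47

Ka1 ≫ Ka2, so treat the first dissociation as the only significant source of H+.
Ka1 = x²/(0.26 − x) = 4.4 × 10^-7
x ≈ √(4.4 × 10^-7 × 0.26) = 3.38 × 10^-4 M
pH = −log(3.38 × 10^-4) = 3.47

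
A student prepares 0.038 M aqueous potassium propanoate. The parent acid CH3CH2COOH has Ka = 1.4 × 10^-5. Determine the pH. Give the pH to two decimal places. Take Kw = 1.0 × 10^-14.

CH3CH2COO- is the conjugate base of the weak acid CH3CH2COOH.
Kb = Kw/Ka = 1.0×10^-14 / 1.4 × 10^-5 = 7.14 × 10^-10
Kb = [OH-]²/(0.038 − [OH-]) = 7.14 × 10^-10
Assume [OH-] ≪ 0.038: [OH-] ≈ √(7.14 × 10^-10 × 0.038) = 5.21 × 10^-6 M
pOH = 5.28, so pH = 14.00 − pOH = 8.72

pH = 8.72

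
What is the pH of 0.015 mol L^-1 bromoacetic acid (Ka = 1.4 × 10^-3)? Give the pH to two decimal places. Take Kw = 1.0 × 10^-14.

BrCH2COOH ⇌ BrCH2COO- + H+
Let x = [H+] at equilibrium. Ka = x²/(0.015 − x).
Here C₀/Ka ≈ 10.7, so the small-x approximation fails. Use the quadratic:
x = [−0.0014 + √(0.0014² + 8.4e-05)]/2 = 3.94 × 10^-3 M
pH = −log(3.94 × 10^-3) = 2.40

pH = 2.40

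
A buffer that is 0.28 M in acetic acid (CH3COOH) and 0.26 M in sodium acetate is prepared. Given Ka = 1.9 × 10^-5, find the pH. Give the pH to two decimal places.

pH = 4.69

pKa = −log(1.9 × 10^-5) = 4.721
pH = pKa + log([A⁻]/[HA]) = 4.721 + log(0.26/0.28)
pH = 4.721 + (-0.032) = 4.69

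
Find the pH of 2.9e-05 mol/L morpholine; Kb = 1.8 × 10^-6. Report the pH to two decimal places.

C4H8ONH + H2O ⇌ C4H8ONH2+ + OH-
Let x = [OH-] at equilibrium. Kb = x²/(2.9e-05 − x).
Here C₀/Kb ≈ 16.1, so the small-x approximation fails. Use the quadratic:
x = (−Kb + √(Kb² + 4·Kb·C₀))/2 = 6.38 × 10^-6 M
pOH = 5.20, so pH = 14.00 − pOH = 8.80

pH = 8.80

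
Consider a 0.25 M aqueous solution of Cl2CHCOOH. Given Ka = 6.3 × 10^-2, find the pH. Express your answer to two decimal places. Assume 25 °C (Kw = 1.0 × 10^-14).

Cl2CHCOOH ⇌ Cl2CHCOO- + H+
Ka = x²/(0.25 − x) = 6.3 × 10^-2
Here C₀/Ka ≈ 3.97, so the small-x approximation fails. Use the quadratic:
x = [−0.063 + √(0.063² + 0.063)]/2 = 9.79 × 10^-2 M
pH = −log(9.79 × 10^-2) = 1.01

pH = 1.01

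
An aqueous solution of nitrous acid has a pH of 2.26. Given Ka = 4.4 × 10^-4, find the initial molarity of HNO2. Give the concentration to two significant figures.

C₀ = 7.4 × 10^-2 M

[H+] = 10^(-2.26) = 5.50 × 10^-3 M = x
Ka = x²/(C₀ − x) ⇒ C₀ = x + x²/Ka
C₀ = 5.50 × 10^-3 + (5.50 × 10^-3)²/(4.4 × 10^-4) = 7.42 × 10^-2 M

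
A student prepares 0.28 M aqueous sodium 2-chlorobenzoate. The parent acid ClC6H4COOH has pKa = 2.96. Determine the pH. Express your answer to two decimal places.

ClC6H4COO- is the conjugate base of the weak acid ClC6H4COOH.
Ka = 10^(−2.96) = 1.10 × 10^-3
Kb = Kw/Ka = 1.0×10^-14 / 1.10 × 10^-3 = 9.09 × 10^-12
Kb = [OH-]²/(0.28 − [OH-]) = 9.09 × 10^-12
Neglecting [OH-] in the denominator: [OH-] = √(9.09 × 10^-12 × 0.28) = 1.60 × 10^-6 M
([OH-]/C₀ = 0.00057% < 5%, so the approximation holds.)
pOH = 5.80, so pH = 14.00 − pOH = 8.20

pH = 8.20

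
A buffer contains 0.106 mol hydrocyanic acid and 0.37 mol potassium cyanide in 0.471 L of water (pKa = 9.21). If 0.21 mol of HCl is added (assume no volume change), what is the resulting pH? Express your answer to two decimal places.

After neutralization: n(HCN) = 0.316 mol, n(CN-) = 0.16 mol.
pH = pKa + log(n_CN-/n_HCN) = 9.21 + log(0.16/0.316) = 9.21 + (-0.296)

pH = 8.91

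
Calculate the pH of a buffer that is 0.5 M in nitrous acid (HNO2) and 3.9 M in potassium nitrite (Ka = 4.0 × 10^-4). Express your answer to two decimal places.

pH = 4.29

pKa = −log(4.0 × 10^-4) = 3.398
Henderson–Hasselbalch: pH = pKa + log([NO2-]/[HNO2]) = 3.398 + log(3.9/0.5)
pH = 3.398 + (+0.892) = 4.29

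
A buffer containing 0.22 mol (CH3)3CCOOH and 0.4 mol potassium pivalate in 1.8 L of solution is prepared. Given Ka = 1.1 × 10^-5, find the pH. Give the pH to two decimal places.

pKa = −log(1.1 × 10^-5) = 4.959
Using pH = pKa + log([base]/[acid]) with [base]/[acid] = 0.4/0.22:
pH = 4.959 + (+0.260) = 5.22

pH = 5.22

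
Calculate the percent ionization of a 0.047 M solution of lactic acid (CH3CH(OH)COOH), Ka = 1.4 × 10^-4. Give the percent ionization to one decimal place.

CH3CH(OH)COOH ⇌ CH3CH(OH)COO- + H+; let x = [H+] at equilibrium.
Solve x² + 0.00014x − 6.58e-06 = 0 → x = 2.50 × 10^-3 M
% ionization = x/C₀ × 100% = 2.50 × 10^-3/0.047 × 100% = 5.3%

5.3%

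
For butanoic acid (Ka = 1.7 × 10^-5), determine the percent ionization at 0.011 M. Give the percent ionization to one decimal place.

3.9%

CH3(CH2)2COOH ⇌ CH3(CH2)2COO- + H+; let x = [H+] at equilibrium.
x ≈ √(Ka·C₀) = √(1.7 × 10^-5 × 0.011) = 4.32 × 10^-4 M
Fraction ionized = 4.32 × 10^-4 / 0.011 = 0.0393 → 3.9%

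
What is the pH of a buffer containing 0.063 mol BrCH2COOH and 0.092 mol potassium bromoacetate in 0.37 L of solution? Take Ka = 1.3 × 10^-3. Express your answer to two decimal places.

pKa = −log(1.3 × 10^-3) = 2.886
Henderson–Hasselbalch: pH = pKa + log([BrCH2COO-]/[BrCH2COOH]) = 2.886 + log(0.092/0.063)
pH = 2.886 + (+0.164) = 3.05

pH = 3.05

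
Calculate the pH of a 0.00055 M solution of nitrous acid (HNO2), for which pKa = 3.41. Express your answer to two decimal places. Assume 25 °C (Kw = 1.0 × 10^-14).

HNO2 ⇌ NO2- + H+
Ka = 10^(−3.41) = 3.89 × 10^-4
Let x = [H+] at equilibrium. Ka = x²/(0.00055 − x).
The 5% rule fails; solving x² + Ka·x − Ka·C₀ = 0 exactly:
x = (−Ka + √(Ka² + 4·Ka·C₀))/2 = 3.07 × 10^-4 M
pH = −log(3.07 × 10^-4) = 3.51

pH = 3.51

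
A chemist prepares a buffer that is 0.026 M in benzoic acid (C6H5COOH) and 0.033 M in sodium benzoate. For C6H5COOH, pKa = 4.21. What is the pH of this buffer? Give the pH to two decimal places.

Henderson–Hasselbalch: pH = pKa + log([C6H5COO-]/[C6H5COOH]) = 4.21 + log(0.033/0.026)
pH = 4.21 + (+0.104) = 4.31

pH = 4.31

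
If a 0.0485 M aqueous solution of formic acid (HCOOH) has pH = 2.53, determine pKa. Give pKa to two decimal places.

[H+] = 10^(-2.53) = 2.95 × 10^-3 M
At equilibrium [HA] = 0.0485 − 2.95 × 10^-3 = 4.56 × 10^-2 M
Ka = [H+][A-]/[HA] = (2.95 × 10^-3)² / 4.56 × 10^-2 = 1.91 × 10^-4
pKa = -log(1.91 × 10^-4) = 3.72

pKa = 3.72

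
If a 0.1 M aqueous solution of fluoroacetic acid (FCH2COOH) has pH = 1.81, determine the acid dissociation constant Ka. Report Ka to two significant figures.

[H+] = 10^(-1.81) = 1.55 × 10^-2 M
At equilibrium [HA] = 0.1 − 1.55 × 10^-2 = 8.45 × 10^-2 M
Ka = [H+][A-]/[HA] = (1.55 × 10^-2)² / 8.45 × 10^-2 = 2.8 × 10^-3

Ka = 2.8 × 10^-3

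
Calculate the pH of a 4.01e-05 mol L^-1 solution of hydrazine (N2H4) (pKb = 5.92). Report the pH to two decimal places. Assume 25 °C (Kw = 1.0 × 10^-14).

N2H4 + H2O ⇌ N2H5+ + OH-
Kb = 10^(−5.92) = 1.20 × 10^-6
Let x = [OH-] at equilibrium. Kb = x²/(4.01e-05 − x).
Here C₀/Kb ≈ 33.4, so the small-x approximation fails. Use the quadratic:
x = (−Kb + √(Kb² + 4·Kb·C₀))/2 = 6.36 × 10^-6 M
pOH = 5.20, so pH = 14.00 − pOH = 8.80

pH = 8.80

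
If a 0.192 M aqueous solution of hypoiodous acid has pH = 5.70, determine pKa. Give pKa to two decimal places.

pKa = 10.68

[H+] = 10^(-5.70) = 2.00 × 10^-6 M
At equilibrium [HA] = 0.192 − 2.00 × 10^-6 = 1.92 × 10^-1 M
Ka = [H+][A-]/[HA] = (2.00 × 10^-6)² / 1.92 × 10^-1 = 2.08 × 10^-11
pKa = -log(2.08 × 10^-11) = 10.68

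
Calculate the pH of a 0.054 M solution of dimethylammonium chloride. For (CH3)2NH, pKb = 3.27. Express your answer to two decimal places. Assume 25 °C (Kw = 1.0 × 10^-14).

pH = 6.00

(CH3)2NH2+ is the conjugate acid of the weak base (CH3)2NH.
Kb = 10^(−3.27) = 5.37 × 10^-4
Ka = Kw/Kb = 1.0×10^-14 / 5.37 × 10^-4 = 1.86 × 10^-11
Ka = [H+]²/(0.054 − [H+]) = 1.86 × 10^-11
Assume [H+] ≪ 0.054: [H+] ≈ √(1.86 × 10^-11 × 0.054) = 1.00 × 10^-6 M
Check: 0.0019% ionized — well under 5%, approximation valid.
pH = −log(1.00 × 10^-6) = 6.00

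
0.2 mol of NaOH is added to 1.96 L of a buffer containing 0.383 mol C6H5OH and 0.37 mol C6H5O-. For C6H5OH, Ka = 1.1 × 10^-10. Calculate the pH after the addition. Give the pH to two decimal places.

pH = 10.45

After neutralization: n(C6H5OH) = 0.183 mol, n(C6H5O-) = 0.57 mol.
pKa = −log(1.1 × 10^-10) = 9.959
pH = pKa + log(n_C6H5O-/n_C6H5OH) = 9.959 + log(0.57/0.183) = 9.959 + (+0.493)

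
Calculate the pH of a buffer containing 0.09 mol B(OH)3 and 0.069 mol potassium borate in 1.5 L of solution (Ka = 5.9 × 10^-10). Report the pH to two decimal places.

pKa = −log(5.9 × 10^-10) = 9.229
Henderson–Hasselbalch: pH = pKa + log([B(OH)4-]/[B(OH)3]) = 9.229 + log(0.069/0.09)
pH = 9.229 + (-0.115) = 9.11

pH = 9.11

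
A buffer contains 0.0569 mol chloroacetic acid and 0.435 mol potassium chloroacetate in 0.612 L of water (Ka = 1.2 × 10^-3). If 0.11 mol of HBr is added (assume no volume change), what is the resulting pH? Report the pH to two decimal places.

pH = 3.21

After neutralization: n(ClCH2COOH) = 0.167 mol, n(ClCH2COO-) = 0.325 mol.
pKa = −log(1.2 × 10^-3) = 2.921
pH = pKa + log([A⁻]/[HA]) = 2.921 + log(0.325/0.167) = 2.921 +0.289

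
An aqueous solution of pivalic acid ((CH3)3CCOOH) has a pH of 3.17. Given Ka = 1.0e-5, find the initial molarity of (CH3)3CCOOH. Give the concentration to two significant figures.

[H+] = 10^(-3.17) = 6.76 × 10^-4 M = x
Ka = x²/(C₀ − x) ⇒ C₀ = x + x²/Ka
C₀ = 6.76 × 10^-4 + (6.76 × 10^-4)²/(1.0 × 10^-5) = 4.64 × 10^-2 M

C₀ = 4.6 × 10^-2 M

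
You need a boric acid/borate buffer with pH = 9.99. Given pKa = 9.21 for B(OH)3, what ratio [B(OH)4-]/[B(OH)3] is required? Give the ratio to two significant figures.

ratio = 6.0

pH = pKa + log(r) ⇒ log(r) = 9.99 − 9.21 = +0.78
r = [B(OH)4-]/[B(OH)3] = 10^(+0.78) = 6.03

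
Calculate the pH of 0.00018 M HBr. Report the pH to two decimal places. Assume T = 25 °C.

HBr is a strong acid and dissociates completely, so [H+] = 0.00018 M.
pH = -log(0.00018) = 3.74

pH = 3.74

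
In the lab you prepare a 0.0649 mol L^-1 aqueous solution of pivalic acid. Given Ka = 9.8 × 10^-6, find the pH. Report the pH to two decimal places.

pH = 3.10

(CH3)3CCOOH ⇌ (CH3)3CCOO- + H+
Ka = x²/(0.0649 − x) = 9.8 × 10^-6
Neglecting x in the denominator: x = √(9.8 × 10^-6 × 0.0649) = 7.98 × 10^-4 M
pH = −log[H+] = −log(7.98 × 10^-4) = 3.10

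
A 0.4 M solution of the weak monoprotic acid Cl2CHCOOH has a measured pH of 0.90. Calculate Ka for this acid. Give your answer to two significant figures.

Ka = 5.8 × 10^-2

[H+] = 10^(-0.90) = 1.26 × 10^-1 M
At equilibrium [HA] = 0.4 − 1.26 × 10^-1 = 2.74 × 10^-1 M
Ka = [H+][A-]/[HA] = (1.26 × 10^-1)² / 2.74 × 10^-1 = 5.8 × 10^-2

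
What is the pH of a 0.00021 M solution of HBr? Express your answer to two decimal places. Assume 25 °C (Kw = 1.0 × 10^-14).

pH = 3.68

HBr is a strong acid and dissociates completely, so [H+] = 0.00021 M.
pH = -log(0.00021) = 3.68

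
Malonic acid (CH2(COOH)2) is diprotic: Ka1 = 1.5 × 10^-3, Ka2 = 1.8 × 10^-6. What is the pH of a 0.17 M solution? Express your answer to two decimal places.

pH = 1.82

Ka1 ≫ Ka2, so treat the first dissociation as the only significant source of H+.
Ka1 = x²/(0.17 − x) = 1.5 × 10^-3
Solving the quadratic: x = (−Ka1 + √(Ka1² + 4·Ka1·C₀))/2 = 1.52 × 10^-2 M
pH = −log(1.52 × 10^-2) = 1.82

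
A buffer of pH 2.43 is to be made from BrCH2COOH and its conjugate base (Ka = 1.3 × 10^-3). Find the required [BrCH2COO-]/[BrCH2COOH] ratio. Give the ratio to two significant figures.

ratio = 0.35

pKa = -log(1.3 × 10^-3) = 2.886
pH = pKa + log(r) ⇒ log(r) = 2.43 − 2.886 = -0.456
r = [BrCH2COO-]/[BrCH2COOH] = 10^(-0.456) = 0.35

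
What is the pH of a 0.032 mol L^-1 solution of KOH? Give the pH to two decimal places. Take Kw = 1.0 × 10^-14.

pH = 12.51

KOH is a strong base; [OH-] = 0.032 M.
pOH = -log(0.032) = 1.49
pH = 14.00 - 1.49 = 12.51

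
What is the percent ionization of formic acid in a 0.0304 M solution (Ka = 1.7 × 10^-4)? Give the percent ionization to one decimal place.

HCOOH ⇌ HCOO- + H+; let x = [H+] at equilibrium.
Solve x² + 0.00017x − 5.17e-06 = 0 → x = 2.19 × 10^-3 M
% ionization = x/C₀ × 100% = 2.19 × 10^-3/0.0304 × 100% = 7.2%

7.2%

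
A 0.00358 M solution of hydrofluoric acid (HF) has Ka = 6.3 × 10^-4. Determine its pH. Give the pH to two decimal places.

pH = 2.91

HF ⇌ F- + H+
Ka = [H+]²/(0.00358 − [H+]) = 6.3 × 10^-4
Here C₀/Ka ≈ 5.68, so the small-[H+] approximation fails. Use the quadratic:
[H+] = [−0.00063 + √(0.00063² + 9.02e-06)]/2 = 1.22 × 10^-3 M
pH = −log[H+] = −log(1.22 × 10^-3) = 2.91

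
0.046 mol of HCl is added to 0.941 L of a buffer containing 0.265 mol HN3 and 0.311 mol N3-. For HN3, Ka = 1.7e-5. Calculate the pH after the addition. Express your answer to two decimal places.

After neutralization: n(HN3) = 0.311 mol, n(N3-) = 0.265 mol.
pKa = −log(1.7 × 10^-5) = 4.770
Henderson–Hasselbalch with mole ratio 0.265/0.311: pH = 4.770 + (-0.070)

pH = 4.70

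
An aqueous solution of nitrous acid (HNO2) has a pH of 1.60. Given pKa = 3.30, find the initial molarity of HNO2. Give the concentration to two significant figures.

[H+] = 10^(-1.60) = 2.51 × 10^-2 M = x
Ka = 10^(−3.30) = 5.01 × 10^-4
Ka = x²/(C₀ − x) ⇒ C₀ = x + x²/Ka
C₀ = 2.51 × 10^-2 + (2.51 × 10^-2)²/(5.01 × 10^-4) = 1.28 M

C₀ = 1.3 M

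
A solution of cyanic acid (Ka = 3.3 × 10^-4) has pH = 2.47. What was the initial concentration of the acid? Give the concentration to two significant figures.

[H+] = 10^(-2.47) = 3.39 × 10^-3 M = x
Ka = x²/(C₀ − x) ⇒ C₀ = x + x²/Ka
C₀ = 3.39 × 10^-3 + (3.39 × 10^-3)²/(3.3 × 10^-4) = 3.82 × 10^-2 M

C₀ = 3.8 × 10^-2 M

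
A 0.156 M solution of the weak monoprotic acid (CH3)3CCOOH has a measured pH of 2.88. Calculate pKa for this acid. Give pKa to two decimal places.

[H+] = 10^(-2.88) = 1.32 × 10^-3 M
At equilibrium [HA] = 0.156 − 1.32 × 10^-3 = 1.55 × 10^-1 M
Ka = [H+][A-]/[HA] = (1.32 × 10^-3)² / 1.55 × 10^-1 = 1.12 × 10^-5
pKa = -log(1.12 × 10^-5) = 4.95

pKa = 4.95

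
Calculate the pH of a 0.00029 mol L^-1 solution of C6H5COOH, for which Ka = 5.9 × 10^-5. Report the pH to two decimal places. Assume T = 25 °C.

pH = 3.98

C6H5COOH ⇌ C6H5COO- + H+
From the ICE table, Ka = [H+]²/(0.00029 − [H+]) = 5.9 × 10^-5.
The 5% rule fails; solving [H+]² + Ka·[H+] − Ka·C₀ = 0 exactly:
[H+] = (−Ka + √(Ka² + 4·Ka·C₀))/2 = 1.05 × 10^-4 M
pH = −log(1.05 × 10^-4) = 3.98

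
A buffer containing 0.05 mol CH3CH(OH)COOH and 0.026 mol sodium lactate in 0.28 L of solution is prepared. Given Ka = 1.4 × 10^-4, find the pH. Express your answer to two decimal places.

pH = 3.57

pKa = −log(1.4 × 10^-4) = 3.854
Henderson–Hasselbalch: pH = pKa + log([CH3CH(OH)COO-]/[CH3CH(OH)COOH]) = 3.854 + log(0.026/0.05)
pH = 3.854 + (-0.284) = 3.57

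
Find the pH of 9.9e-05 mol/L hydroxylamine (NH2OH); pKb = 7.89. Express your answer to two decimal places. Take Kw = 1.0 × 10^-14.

pH = 8.05

NH2OH + H2O ⇌ NH3OH+ + OH-
Kb = 10^(−7.89) = 1.29 × 10^-8
Kb = [OH-]²/(9.9e-05 − [OH-]) = 1.29 × 10^-8
Neglecting [OH-] in the denominator: [OH-] = √(1.29 × 10^-8 × 9.9e-05) = 1.13 × 10^-6 M
pOH = −log(1.13 × 10^-6) = 5.95; pH = 14.00 − 5.95 = 8.05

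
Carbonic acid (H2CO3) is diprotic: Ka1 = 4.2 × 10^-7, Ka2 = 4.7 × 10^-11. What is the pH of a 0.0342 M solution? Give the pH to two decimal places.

pH = 3.92

Ka1 ≫ Ka2, so treat the first dissociation as the only significant source of H+.
Ka1 = x²/(0.0342 − x) = 4.2 × 10^-7
x ≈ √(4.2 × 10^-7 × 0.0342) = 1.20 × 10^-4 M
pH = −log(1.20 × 10^-4) = 3.92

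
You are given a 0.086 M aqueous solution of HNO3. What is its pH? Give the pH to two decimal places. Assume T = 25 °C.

pH = 1.07

HNO3 is a strong acid and dissociates completely, so [H+] = 0.086 M.
pH = -log(0.086) = 1.07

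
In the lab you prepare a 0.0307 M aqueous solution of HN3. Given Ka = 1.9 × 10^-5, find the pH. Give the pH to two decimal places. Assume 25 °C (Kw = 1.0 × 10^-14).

HN3 ⇌ N3- + H+
Ka = [H+]²/(0.0307 − [H+]) = 1.9 × 10^-5
Neglecting [H+] in the denominator: [H+] = √(1.9 × 10^-5 × 0.0307) = 7.64 × 10^-4 M
pH = −log[H+] = −log(7.64 × 10^-4) = 3.12

pH = 3.12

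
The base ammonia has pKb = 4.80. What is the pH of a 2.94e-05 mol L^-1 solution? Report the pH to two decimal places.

NH3 + H2O ⇌ NH4+ + OH-
Kb = 10^(−4.80) = 1.58 × 10^-5
Kb = x²/(2.94e-05 − x) = 1.58 × 10^-5
The 5% rule fails; solving x² + Kb·x − Kb·C₀ = 0 exactly:
x = [−1.58e-05 + √(1.58e-05² + 1.86e-09)]/2 = 1.51 × 10^-5 M
pOH = 4.82, so pH = 14.00 − pOH = 9.18

pH = 9.18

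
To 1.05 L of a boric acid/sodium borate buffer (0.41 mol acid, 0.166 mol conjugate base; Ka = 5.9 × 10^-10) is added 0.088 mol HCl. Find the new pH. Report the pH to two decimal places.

Added H+ converts B(OH)4- to B(OH)3: B(OH)3 → 0.498 mol, B(OH)4- → 0.078 mol.
pKa = −log(5.9 × 10^-10) = 9.229
pH = pKa + log(n_B(OH)4-/n_B(OH)3) = 9.229 + log(0.078/0.498) = 9.229 + (-0.805)

pH = 8.42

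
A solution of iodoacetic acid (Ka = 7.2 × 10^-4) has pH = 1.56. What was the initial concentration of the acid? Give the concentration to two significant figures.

C₀ = 1.1 M

[H+] = 10^(-1.56) = 2.75 × 10^-2 M = x
Ka = x²/(C₀ − x) ⇒ C₀ = x + x²/Ka
C₀ = 2.75 × 10^-2 + (2.75 × 10^-2)²/(7.2 × 10^-4) = 1.08 M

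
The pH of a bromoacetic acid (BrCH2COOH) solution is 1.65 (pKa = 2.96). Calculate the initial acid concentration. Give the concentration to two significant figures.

C₀ = 4.8 × 10^-1 M

[H+] = 10^(-1.65) = 2.24 × 10^-2 M = x
Ka = 10^(−2.96) = 1.10 × 10^-3
Ka = x²/(C₀ − x) ⇒ C₀ = x + x²/Ka
C₀ = 2.24 × 10^-2 + (2.24 × 10^-2)²/(1.10 × 10^-3) = 4.79 × 10^-1 M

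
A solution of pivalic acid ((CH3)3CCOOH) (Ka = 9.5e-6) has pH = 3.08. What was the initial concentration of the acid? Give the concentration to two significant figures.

[H+] = 10^(-3.08) = 8.32 × 10^-4 M = x
Ka = x²/(C₀ − x) ⇒ C₀ = x + x²/Ka
C₀ = 8.32 × 10^-4 + (8.32 × 10^-4)²/(9.5 × 10^-6) = 7.37 × 10^-2 M

C₀ = 7.4 × 10^-2 M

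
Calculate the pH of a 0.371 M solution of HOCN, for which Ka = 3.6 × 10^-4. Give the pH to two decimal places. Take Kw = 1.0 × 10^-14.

HOCN ⇌ OCN- + H+
Ka = x²/(0.371 − x) = 3.6 × 10^-4
Since Ka ≪ C₀, x ≈ √(Ka·C₀) = 1.16 × 10^-2 M.
(x/C₀ = 3.1% < 5%, so the approximation holds.)
pH = −log(1.16 × 10^-2) = 1.94

pH = 1.94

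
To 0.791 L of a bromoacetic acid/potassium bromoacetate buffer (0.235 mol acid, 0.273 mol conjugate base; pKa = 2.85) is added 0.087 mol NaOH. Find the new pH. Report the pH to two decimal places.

OH- converts BrCH2COOH to BrCH2COO-: BrCH2COOH → 0.148 mol, BrCH2COO- → 0.36 mol.
pH = pKa + log(n_BrCH2COO-/n_BrCH2COOH) = 2.85 + log(0.36/0.148) = 2.85 + (+0.386)

pH = 3.24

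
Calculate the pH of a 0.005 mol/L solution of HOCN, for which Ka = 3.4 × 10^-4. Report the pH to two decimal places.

pH = 2.94

HOCN ⇌ OCN- + H+
From the ICE table, Ka = [H+]²/(0.005 − [H+]) = 3.4 × 10^-4.
Here C₀/Ka ≈ 14.7, so the small-[H+] approximation fails. Use the quadratic:
[H+] = (−Ka + √(Ka² + 4·Ka·C₀))/2 = 1.14 × 10^-3 M
pH = −log[H+] = −log(1.14 × 10^-3) = 2.94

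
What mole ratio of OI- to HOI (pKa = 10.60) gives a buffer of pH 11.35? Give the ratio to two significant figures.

pH = pKa + log(r) ⇒ log(r) = 11.35 − 10.60 = +0.75
r = [OI-]/[HOI] = 10^(+0.75) = 5.62

ratio = 5.6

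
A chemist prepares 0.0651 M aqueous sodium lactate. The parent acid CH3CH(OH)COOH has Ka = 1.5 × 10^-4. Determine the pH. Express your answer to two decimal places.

CH3CH(OH)COO- is the conjugate base of the weak acid CH3CH(OH)COOH.
Kb = Kw/Ka = 1.0×10^-14 / 1.5 × 10^-4 = 6.67 × 10^-11
From the ICE table, Kb = [OH-]²/(0.0651 − [OH-]) = 6.67 × 10^-11.
Assume [OH-] ≪ 0.0651: [OH-] ≈ √(6.67 × 10^-11 × 0.0651) = 2.08 × 10^-6 M
Check: 0.0032% ionized — well under 5%, approximation valid.
pOH = 5.68, so pH = 14.00 − pOH = 8.32

pH = 8.32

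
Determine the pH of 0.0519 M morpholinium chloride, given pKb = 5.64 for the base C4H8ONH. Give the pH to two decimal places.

pH = 4.82

C4H8ONH2+ is the conjugate acid of the weak base C4H8ONH.
Kb = 10^(−5.64) = 2.29 × 10^-6
Ka = Kw/Kb = 1.0×10^-14 / 2.29 × 10^-6 = 4.37 × 10^-9
Ka = [H+]²/(0.0519 − [H+]) = 4.37 × 10^-9
Assume [H+] ≪ 0.0519: [H+] ≈ √(4.37 × 10^-9 × 0.0519) = 1.51 × 10^-5 M
pH = −log[H+] = −log(1.51 × 10^-5) = 4.82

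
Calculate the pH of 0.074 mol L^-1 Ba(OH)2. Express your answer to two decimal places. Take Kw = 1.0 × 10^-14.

Ba(OH)2 is a strong base (each formula unit releases 2 OH-); [OH-] = 0.148 M.
pOH = -log(0.148) = 0.83
pH = 14.00 - 0.83 = 13.17

pH = 13.17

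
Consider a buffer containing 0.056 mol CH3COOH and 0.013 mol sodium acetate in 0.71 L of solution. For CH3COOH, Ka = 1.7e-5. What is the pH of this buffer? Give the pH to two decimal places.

pH = 4.14

pKa = −log(1.7 × 10^-5) = 4.770
pH = pKa + log([A⁻]/[HA]) = 4.770 + log(0.013/0.056)
pH = 4.770 + (-0.634) = 4.14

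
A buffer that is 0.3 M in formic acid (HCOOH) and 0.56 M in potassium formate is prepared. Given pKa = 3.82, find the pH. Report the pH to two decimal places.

pH = 4.09

Henderson–Hasselbalch: pH = pKa + log([HCOO-]/[HCOOH]) = 3.82 + log(0.56/0.3)
pH = 3.82 + (+0.271) = 4.09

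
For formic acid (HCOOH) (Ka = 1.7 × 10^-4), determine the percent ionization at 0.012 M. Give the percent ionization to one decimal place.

11.2%

HCOOH ⇌ HCOO- + H+; let x = [H+] at equilibrium.
Solve x² + 0.00017x − 2.04e-06 = 0 → x = 1.35 × 10^-3 M
Fraction ionized = 1.35 × 10^-3 / 0.012 = 0.1125 → 11.2%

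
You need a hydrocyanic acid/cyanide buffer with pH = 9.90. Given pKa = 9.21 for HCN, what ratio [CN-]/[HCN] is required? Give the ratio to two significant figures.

ratio = 4.9

pH = pKa + log(r) ⇒ log(r) = 9.90 − 9.21 = +0.69
r = [CN-]/[HCN] = 10^(+0.69) = 4.9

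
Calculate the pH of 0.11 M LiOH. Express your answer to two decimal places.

pH = 13.04

LiOH is a strong base; [OH-] = 0.11 M.
pOH = -log(0.11) = 0.96
pH = 14.00 - 0.96 = 13.04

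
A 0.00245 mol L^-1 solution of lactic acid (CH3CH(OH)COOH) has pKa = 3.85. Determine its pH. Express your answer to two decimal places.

pH = 3.28

CH3CH(OH)COOH ⇌ CH3CH(OH)COO- + H+
Ka = 10^(−3.85) = 1.41 × 10^-4
Let x = [H+] at equilibrium. Ka = x²/(0.00245 − x).
Here C₀/Ka ≈ 17.4, so the small-x approximation fails. Use the quadratic:
x = [−0.000141 + √(0.000141² + 1.38e-06)]/2 = 5.21 × 10^-4 M
pH = −log[H+] = −log(5.21 × 10^-4) = 3.28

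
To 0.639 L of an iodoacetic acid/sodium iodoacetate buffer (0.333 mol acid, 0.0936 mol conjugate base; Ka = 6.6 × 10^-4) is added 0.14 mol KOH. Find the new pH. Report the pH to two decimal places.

After neutralization: n(ICH2COOH) = 0.193 mol, n(ICH2COO-) = 0.234 mol.
pKa = −log(6.6 × 10^-4) = 3.180
pH = pKa + log([A⁻]/[HA]) = 3.180 + log(0.234/0.193) = 3.180 +0.084

pH = 3.26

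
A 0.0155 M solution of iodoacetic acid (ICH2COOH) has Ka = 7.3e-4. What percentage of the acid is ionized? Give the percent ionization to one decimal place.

19.5%

ICH2COOH ⇌ ICH2COO- + H+; let x = [H+] at equilibrium.
Ka = x²/(C₀ − x); solving the quadratic gives x = 3.02 × 10^-3 M.
Fraction ionized = 3.02 × 10^-3 / 0.0155 = 0.1948 → 19.5%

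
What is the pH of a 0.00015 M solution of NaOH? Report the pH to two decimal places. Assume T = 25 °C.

NaOH is a strong base; [OH-] = 0.00015 M.
pOH = -log(0.00015) = 3.82
pH = 14.00 - 3.82 = 10.18

pH = 10.18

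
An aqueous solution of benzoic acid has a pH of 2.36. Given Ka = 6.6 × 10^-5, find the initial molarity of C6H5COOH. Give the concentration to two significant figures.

C₀ = 2.9 × 10^-1 M

[H+] = 10^(-2.36) = 4.37 × 10^-3 M = x
Ka = x²/(C₀ − x) ⇒ C₀ = x + x²/Ka
C₀ = 4.37 × 10^-3 + (4.37 × 10^-3)²/(6.6 × 10^-5) = 2.94 × 10^-1 M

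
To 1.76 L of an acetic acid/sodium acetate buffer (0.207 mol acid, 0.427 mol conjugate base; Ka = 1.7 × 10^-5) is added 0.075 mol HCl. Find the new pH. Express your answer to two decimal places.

Added H+ converts CH3COO- to CH3COOH: CH3COOH → 0.282 mol, CH3COO- → 0.352 mol.
pKa = −log(1.7 × 10^-5) = 4.770
pH = pKa + log(n_CH3COO-/n_CH3COOH) = 4.770 + log(0.352/0.282) = 4.770 + (+0.096)

pH = 4.87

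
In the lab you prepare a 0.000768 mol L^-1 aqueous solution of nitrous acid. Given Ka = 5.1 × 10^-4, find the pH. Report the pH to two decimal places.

HNO2 ⇌ NO2- + H+
Ka = x²/(0.000768 − x) = 5.1 × 10^-4
The 5% rule fails; solving x² + Ka·x − Ka·C₀ = 0 exactly:
x = [−0.00051 + √(0.00051² + 1.57e-06)]/2 = 4.21 × 10^-4 M
pH = −log[H+] = −log(4.21 × 10^-4) = 3.38

pH = 3.38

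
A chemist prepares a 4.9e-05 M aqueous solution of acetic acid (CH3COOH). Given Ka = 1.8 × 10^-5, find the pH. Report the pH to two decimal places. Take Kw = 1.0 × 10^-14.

pH = 4.66

CH3COOH ⇌ CH3COO- + H+
Ka = x²/(4.9e-05 − x) = 1.8 × 10^-5
x is not negligible relative to C₀; solve x² + 1.8e-05·x − 8.82e-10 = 0.
x = (−Ka + √(Ka² + 4·Ka·C₀))/2 = 2.20 × 10^-5 M
pH = −log[H+] = −log(2.20 × 10^-5) = 4.66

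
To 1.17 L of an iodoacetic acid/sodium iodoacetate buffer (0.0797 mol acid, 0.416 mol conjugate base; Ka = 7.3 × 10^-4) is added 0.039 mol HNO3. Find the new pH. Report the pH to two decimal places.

Added H+ converts ICH2COO- to ICH2COOH: ICH2COOH → 0.119 mol, ICH2COO- → 0.377 mol.
pKa = −log(7.3 × 10^-4) = 3.137
pH = pKa + log([A⁻]/[HA]) = 3.137 + log(0.377/0.119) = 3.137 +0.501

pH = 3.64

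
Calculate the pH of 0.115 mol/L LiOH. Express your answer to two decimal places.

pH = 13.06

LiOH is a strong base; [OH-] = 0.115 M.
pOH = -log(0.115) = 0.94
pH = 14.00 - 0.94 = 13.06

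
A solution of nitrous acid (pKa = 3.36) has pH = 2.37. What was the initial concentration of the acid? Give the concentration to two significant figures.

[H+] = 10^(-2.37) = 4.27 × 10^-3 M = x
Ka = 10^(−3.36) = 4.37 × 10^-4
Ka = x²/(C₀ − x) ⇒ C₀ = x + x²/Ka
C₀ = 4.27 × 10^-3 + (4.27 × 10^-3)²/(4.37 × 10^-4) = 4.60 × 10^-2 M

C₀ = 4.6 × 10^-2 M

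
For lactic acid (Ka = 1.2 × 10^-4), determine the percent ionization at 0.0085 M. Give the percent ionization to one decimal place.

CH3CH(OH)COOH ⇌ CH3CH(OH)COO- + H+; let x = [H+] at equilibrium.
Ka = x²/(C₀ − x); solving the quadratic gives x = 9.52 × 10^-4 M.
% ionization = x/C₀ × 100% = 9.52 × 10^-4/0.0085 × 100% = 11.2%

11.2%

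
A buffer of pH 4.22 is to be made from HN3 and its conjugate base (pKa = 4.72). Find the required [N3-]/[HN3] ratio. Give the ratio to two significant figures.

ratio = 0.32

pH = pKa + log(r) ⇒ log(r) = 4.22 − 4.72 = -0.50
r = [N3-]/[HN3] = 10^(-0.50) = 0.316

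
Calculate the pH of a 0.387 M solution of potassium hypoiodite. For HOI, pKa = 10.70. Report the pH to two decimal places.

OI- is the conjugate base of the weak acid HOI.
Ka = 10^(−10.70) = 2.00 × 10^-11
Kb = Kw/Ka = 1.0×10^-14 / 2.00 × 10^-11 = 5.00 × 10^-4
Let x = [OH-] at equilibrium. Kb = x²/(0.387 − x).
Neglecting x in the denominator: x = √(5.00 × 10^-4 × 0.387) = 1.39 × 10^-2 M
pOH = 1.86, so pH = 14.00 − pOH = 12.14

pH = 12.14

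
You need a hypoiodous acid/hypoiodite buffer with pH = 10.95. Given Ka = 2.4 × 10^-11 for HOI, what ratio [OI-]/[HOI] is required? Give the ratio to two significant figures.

ratio = 2.1

pKa = -log(2.4 × 10^-11) = 10.620
pH = pKa + log(r) ⇒ log(r) = 10.95 − 10.620 = +0.330
r = [OI-]/[HOI] = 10^(+0.330) = 2.14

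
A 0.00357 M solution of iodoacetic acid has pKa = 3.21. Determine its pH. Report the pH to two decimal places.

ICH2COOH ⇌ ICH2COO- + H+
Ka = 10^(−3.21) = 6.17 × 10^-4
Ka = [H+]²/(0.00357 − [H+]) = 6.17 × 10^-4
Here C₀/Ka ≈ 5.79, so the small-[H+] approximation fails. Use the quadratic:
[H+] = (−Ka + √(Ka² + 4·Ka·C₀))/2 = 1.21 × 10^-3 M
pH = −log(1.21 × 10^-3) = 2.92

pH = 2.92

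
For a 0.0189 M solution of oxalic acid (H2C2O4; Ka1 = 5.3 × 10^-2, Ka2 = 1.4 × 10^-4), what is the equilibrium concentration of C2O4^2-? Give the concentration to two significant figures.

First ionization gives [H+] ≈ [HC2O4-] = 1.48 × 10^-2 M.
Second step: Ka2 = [H+][C2O4^2-]/[HC2O4-] ≈ [C2O4^2-] (since [H+] ≈ [HC2O4-]).
So [C2O4^2-] ≈ Ka2.

1.4 × 10^-4 M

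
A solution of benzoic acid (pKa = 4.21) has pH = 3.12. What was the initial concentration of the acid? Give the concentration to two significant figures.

[H+] = 10^(-3.12) = 7.59 × 10^-4 M = x
Ka = 10^(−4.21) = 6.17 × 10^-5
Ka = x²/(C₀ − x) ⇒ C₀ = x + x²/Ka
C₀ = 7.59 × 10^-4 + (7.59 × 10^-4)²/(6.17 × 10^-5) = 1.01 × 10^-2 M

C₀ = 1.0 × 10^-2 M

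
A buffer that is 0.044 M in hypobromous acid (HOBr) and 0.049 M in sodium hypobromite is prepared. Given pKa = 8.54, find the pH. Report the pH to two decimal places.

pH = pKa + log([A⁻]/[HA]) = 8.54 + log(0.049/0.044)
pH = 8.54 + (+0.047) = 8.59

pH = 8.59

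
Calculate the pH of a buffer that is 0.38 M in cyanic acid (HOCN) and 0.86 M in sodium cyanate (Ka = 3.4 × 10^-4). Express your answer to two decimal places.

pKa = −log(3.4 × 10^-4) = 3.469
pH = pKa + log([A⁻]/[HA]) = 3.469 + log(0.86/0.38)
pH = 3.469 + (+0.355) = 3.82

pH = 3.82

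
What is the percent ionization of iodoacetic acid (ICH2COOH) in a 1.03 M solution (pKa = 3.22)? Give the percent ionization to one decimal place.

ICH2COOH ⇌ ICH2COO- + H+; let x = [H+] at equilibrium.
Ka = 10^(−3.22) = 6.03 × 10^-4
x ≈ √(Ka·C₀) = √(6.03 × 10^-4 × 1.03) = 2.49 × 10^-2 M
Fraction ionized = 2.49 × 10^-2 / 1.03 = 0.0242 → 2.4%

2.4%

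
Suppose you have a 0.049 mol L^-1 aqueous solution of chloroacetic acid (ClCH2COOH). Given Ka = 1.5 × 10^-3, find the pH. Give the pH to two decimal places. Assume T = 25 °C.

pH = 2.10

ClCH2COOH ⇌ ClCH2COO- + H+
Ka = [H+]²/(0.049 − [H+]) = 1.5 × 10^-3
[H+] is not negligible relative to C₀; solve [H+]² + 0.0015·[H+] − 7.35e-05 = 0.
[H+] = (−Ka + √(Ka² + 4·Ka·C₀))/2 = 7.86 × 10^-3 M
pH = −log(7.86 × 10^-3) = 2.10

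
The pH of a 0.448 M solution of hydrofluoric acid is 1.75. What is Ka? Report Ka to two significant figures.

Ka = 7.4 × 10^-4

[H+] = 10^(-1.75) = 1.78 × 10^-2 M
At equilibrium [HA] = 0.448 − 1.78 × 10^-2 = 4.30 × 10^-1 M
Ka = [H+][A-]/[HA] = (1.78 × 10^-2)² / 4.30 × 10^-1 = 7.4 × 10^-4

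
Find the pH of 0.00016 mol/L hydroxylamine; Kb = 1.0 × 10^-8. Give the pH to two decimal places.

pH = 8.10

NH2OH + H2O ⇌ NH3OH+ + OH-
Kb = [OH-]²/(0.00016 − [OH-]) = 1.0 × 10^-8
Neglecting [OH-] in the denominator: [OH-] = √(1.0 × 10^-8 × 0.00016) = 1.26 × 10^-6 M
pOH = 5.90, so pH = 14.00 − pOH = 8.10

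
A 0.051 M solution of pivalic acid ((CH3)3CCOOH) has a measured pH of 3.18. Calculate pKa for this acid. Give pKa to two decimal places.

pKa = 5.06

[H+] = 10^(-3.18) = 6.61 × 10^-4 M
At equilibrium [HA] = 0.051 − 6.61 × 10^-4 = 5.03 × 10^-2 M
Ka = [H+][A-]/[HA] = (6.61 × 10^-4)² / 5.03 × 10^-2 = 8.69 × 10^-6
pKa = -log(8.69 × 10^-6) = 5.06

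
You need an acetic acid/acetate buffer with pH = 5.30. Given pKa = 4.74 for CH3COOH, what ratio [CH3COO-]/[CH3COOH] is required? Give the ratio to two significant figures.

pH = pKa + log(r) ⇒ log(r) = 5.30 − 4.74 = +0.56
r = [CH3COO-]/[CH3COOH] = 10^(+0.56) = 3.63

ratio = 3.6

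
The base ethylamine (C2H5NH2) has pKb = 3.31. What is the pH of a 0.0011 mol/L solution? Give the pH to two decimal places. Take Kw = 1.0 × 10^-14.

pH = 10.72

C2H5NH2 + H2O ⇌ C2H5NH3+ + OH-
Kb = 10^(−3.31) = 4.90 × 10^-4
From the ICE table, Kb = [OH-]²/(0.0011 − [OH-]) = 4.90 × 10^-4.
The 5% rule fails; solving [OH-]² + Kb·[OH-] − Kb·C₀ = 0 exactly:
[OH-] = [−0.00049 + √(0.00049² + 2.16e-06)]/2 = 5.29 × 10^-4 M
pOH = 3.28, so pH = 14.00 − pOH = 10.72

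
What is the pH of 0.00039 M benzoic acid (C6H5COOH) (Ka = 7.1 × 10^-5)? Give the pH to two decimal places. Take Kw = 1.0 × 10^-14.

pH = 3.87

C6H5COOH ⇌ C6H5COO- + H+
Ka = x²/(0.00039 − x) = 7.1 × 10^-5
The 5% rule fails; solving x² + Ka·x − Ka·C₀ = 0 exactly:
x = (−Ka + √(Ka² + 4·Ka·C₀))/2 = 1.35 × 10^-4 M
pH = −log[H+] = −log(1.35 × 10^-4) = 3.87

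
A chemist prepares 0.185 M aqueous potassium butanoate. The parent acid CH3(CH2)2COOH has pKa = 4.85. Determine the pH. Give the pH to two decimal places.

pH = 9.06

CH3(CH2)2COO- is the conjugate base of the weak acid CH3(CH2)2COOH.
Ka = 10^(−4.85) = 1.41 × 10^-5
Kb = Kw/Ka = 1.0×10^-14 / 1.41 × 10^-5 = 7.09 × 10^-10
From the ICE table, Kb = x²/(0.185 − x) = 7.09 × 10^-10.
Assume x ≪ 0.185: x ≈ √(7.09 × 10^-10 × 0.185) = 1.15 × 10^-5 M
(x/C₀ = 0.0062% < 5%, so the approximation holds.)
pOH = −log(1.15 × 10^-5) = 4.94; pH = 14.00 − 4.94 = 9.06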